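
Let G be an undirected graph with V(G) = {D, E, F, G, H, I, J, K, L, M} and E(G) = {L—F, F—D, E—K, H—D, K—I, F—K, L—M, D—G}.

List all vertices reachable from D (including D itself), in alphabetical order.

Start at D.
Its neighbours: F, G, H.
Then their neighbours: K, L.
Then next layer: E, I, M.
Nothing further is reachable.

D, E, F, G, H, I, K, L, M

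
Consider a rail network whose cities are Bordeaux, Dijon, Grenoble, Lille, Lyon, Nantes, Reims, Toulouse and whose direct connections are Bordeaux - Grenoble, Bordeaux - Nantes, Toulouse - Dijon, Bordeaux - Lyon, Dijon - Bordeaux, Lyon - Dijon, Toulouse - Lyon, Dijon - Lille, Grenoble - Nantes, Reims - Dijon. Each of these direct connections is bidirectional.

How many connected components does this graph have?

1

From Bordeaux: component {Bordeaux, Dijon, Grenoble, Lille, Lyon, Nantes, Reims, Toulouse}.
That's 1 component.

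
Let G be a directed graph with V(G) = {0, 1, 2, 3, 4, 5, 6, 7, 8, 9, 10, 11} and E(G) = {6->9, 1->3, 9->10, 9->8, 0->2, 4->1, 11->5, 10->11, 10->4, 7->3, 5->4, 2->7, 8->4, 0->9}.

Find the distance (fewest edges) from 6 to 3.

5

Distance 0: 6.
Distance 1: 9.
Distance 2: 8, 10.
Distance 3: 4, 11.
Distance 4: 1, 5.
Distance 5: 3 — contains 3.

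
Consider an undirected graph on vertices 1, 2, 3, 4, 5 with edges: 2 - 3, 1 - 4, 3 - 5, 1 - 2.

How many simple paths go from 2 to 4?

2–1–4

1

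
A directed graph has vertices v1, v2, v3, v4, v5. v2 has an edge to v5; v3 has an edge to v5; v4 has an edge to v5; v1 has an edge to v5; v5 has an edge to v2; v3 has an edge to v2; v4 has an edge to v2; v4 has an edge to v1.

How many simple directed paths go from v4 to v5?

3

v4→v1→v5
v4→v2→v5
v4→v5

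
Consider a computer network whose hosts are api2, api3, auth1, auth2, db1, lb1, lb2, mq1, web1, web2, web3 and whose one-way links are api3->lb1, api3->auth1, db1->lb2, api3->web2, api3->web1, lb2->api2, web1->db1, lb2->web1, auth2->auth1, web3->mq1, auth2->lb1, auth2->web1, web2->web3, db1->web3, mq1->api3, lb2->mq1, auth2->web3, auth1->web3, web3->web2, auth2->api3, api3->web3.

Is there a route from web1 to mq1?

Yes

Explore from web1.
Distance 1: reach db1.
Distance 2: reach lb2, web3.
Distance 3: reach api2, mq1, web2.
Found mq1.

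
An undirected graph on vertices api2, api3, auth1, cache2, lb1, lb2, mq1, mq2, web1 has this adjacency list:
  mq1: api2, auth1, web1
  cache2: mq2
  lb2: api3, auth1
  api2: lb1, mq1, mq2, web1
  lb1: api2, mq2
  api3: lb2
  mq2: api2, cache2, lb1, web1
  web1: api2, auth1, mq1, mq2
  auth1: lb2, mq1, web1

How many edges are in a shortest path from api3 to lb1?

5

Distance 0: api3.
Distance 1: lb2.
Distance 2: auth1.
Distance 3: mq1, web1.
Distance 4: api2, mq2.
Distance 5: cache2, lb1 — contains lb1.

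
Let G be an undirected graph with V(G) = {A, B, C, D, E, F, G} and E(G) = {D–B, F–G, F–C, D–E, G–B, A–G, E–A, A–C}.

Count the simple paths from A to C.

A–C
A–E–D–B–G–F–C
A–G–F–C

3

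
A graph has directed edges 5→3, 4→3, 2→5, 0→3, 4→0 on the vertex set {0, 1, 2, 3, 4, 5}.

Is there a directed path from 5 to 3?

Yes

Explore from 5.
Distance 1: reach 3.
Found 3.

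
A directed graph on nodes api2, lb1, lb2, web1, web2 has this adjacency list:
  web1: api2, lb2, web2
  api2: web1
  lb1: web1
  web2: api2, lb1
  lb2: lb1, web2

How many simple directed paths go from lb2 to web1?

3

lb2→lb1→web1
lb2→web2→api2→web1
lb2→web2→lb1→web1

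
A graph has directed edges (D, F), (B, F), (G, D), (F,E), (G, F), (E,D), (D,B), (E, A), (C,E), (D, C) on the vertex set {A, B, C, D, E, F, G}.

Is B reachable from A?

No

A has no outgoing edges, so nothing is reachable from it.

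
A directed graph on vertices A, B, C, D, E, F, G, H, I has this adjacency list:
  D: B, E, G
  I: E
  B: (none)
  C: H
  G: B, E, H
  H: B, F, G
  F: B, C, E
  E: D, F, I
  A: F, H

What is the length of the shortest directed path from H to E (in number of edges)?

Distance 0: H.
Distance 1: B, F, G.
Distance 2: C, E — contains E.

2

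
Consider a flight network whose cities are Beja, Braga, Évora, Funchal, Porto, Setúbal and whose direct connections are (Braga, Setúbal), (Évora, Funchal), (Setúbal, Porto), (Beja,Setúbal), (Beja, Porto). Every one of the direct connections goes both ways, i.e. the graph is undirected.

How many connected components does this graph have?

2

From Beja: component {Beja, Braga, Porto, Setúbal}.
From Évora: component {Évora, Funchal}.
That's 2 components.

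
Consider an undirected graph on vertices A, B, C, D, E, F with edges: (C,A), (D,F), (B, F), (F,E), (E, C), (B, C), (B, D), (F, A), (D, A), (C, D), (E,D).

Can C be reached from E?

Yes

Explore from E.
Distance 1: reach C, D, F.
Found C.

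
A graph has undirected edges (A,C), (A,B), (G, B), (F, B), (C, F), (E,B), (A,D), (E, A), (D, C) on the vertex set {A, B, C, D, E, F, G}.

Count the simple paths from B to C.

B–A–C
B–A–D–C
B–E–A–C
B–E–A–D–C
B–F–C

5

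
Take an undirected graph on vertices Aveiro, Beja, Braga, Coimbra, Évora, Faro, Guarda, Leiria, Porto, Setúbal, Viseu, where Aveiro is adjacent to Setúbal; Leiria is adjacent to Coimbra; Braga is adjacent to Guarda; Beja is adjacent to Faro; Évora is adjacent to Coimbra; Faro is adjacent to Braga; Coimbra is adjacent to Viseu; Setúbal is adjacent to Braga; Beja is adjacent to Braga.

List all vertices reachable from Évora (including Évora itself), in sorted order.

Coimbra, Évora, Leiria, Viseu

Start at Évora.
Its neighbours: Coimbra.
Then their neighbours: Leiria, Viseu.
Nothing further is reachable.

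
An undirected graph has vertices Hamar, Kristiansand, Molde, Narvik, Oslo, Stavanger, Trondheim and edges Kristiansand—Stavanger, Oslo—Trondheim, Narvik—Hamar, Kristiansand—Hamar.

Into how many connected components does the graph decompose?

From Hamar: component {Hamar, Kristiansand, Narvik, Stavanger}.
From Molde: component {Molde}.
From Oslo: component {Oslo, Trondheim}.
That's 3 components.

3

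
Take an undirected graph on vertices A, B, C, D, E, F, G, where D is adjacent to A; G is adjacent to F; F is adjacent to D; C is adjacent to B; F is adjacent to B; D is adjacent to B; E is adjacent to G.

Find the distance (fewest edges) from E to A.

4

Distance 0: E.
Distance 1: G.
Distance 2: F.
Distance 3: B, D.
Distance 4: A, C — contains A.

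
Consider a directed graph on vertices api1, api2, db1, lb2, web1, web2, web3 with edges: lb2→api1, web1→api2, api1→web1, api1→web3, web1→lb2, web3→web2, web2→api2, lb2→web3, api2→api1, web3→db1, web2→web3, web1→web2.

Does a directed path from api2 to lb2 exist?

Explore from api2.
Distance 1: reach api1.
Distance 2: reach web1, web3.
Distance 3: reach db1, lb2, web2.
Found lb2.

Yes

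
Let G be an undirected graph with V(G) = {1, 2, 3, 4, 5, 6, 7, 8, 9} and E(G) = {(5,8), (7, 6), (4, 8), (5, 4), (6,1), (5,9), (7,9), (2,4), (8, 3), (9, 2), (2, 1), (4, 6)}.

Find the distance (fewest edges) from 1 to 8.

Distance 0: 1.
Distance 1: 2, 6.
Distance 2: 4, 7, 9.
Distance 3: 5, 8 — contains 8.

3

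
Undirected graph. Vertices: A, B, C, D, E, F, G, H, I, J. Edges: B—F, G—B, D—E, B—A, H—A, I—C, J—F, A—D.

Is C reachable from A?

Explore from A.
Distance 1: reach B, D, H.
Distance 2: reach E, F, G.
Distance 3: reach J.
The search is exhausted without reaching C; it lies in a different component.

No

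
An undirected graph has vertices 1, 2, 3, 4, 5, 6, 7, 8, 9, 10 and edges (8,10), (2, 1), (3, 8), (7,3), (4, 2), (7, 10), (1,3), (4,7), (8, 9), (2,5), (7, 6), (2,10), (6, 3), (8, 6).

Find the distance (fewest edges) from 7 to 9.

Distance 0: 7.
Distance 1: 3, 4, 6, 10.
Distance 2: 1, 2, 8.
Distance 3: 5, 9 — contains 9.

3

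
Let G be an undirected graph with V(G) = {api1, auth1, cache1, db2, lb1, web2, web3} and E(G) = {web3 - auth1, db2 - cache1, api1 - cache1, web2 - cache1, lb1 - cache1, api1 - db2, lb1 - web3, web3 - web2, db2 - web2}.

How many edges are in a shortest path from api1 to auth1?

Distance 0: api1.
Distance 1: cache1, db2.
Distance 2: lb1, web2.
Distance 3: web3.
Distance 4: auth1 — contains auth1.

4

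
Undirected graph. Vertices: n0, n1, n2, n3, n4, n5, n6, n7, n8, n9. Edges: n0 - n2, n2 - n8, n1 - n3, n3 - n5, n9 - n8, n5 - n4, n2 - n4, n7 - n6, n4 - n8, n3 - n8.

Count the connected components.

From n0: component {n0, n1, n2, n3, n4, n5, n8, n9}.
From n6: component {n6, n7}.
That's 2 components.

2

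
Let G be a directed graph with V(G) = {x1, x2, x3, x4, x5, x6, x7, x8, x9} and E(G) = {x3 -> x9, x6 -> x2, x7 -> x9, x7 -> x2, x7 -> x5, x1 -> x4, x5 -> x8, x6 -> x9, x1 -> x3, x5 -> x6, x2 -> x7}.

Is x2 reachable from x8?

No

x8 has no outgoing edges, so nothing is reachable from it.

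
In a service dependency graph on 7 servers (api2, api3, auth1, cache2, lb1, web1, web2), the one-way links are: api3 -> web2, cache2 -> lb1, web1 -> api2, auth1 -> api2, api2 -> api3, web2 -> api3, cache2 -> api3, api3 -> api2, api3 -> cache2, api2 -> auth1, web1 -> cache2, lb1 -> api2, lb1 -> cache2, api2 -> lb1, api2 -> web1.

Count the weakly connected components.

1

From api2: component {api2, api3, auth1, cache2, lb1, web1, web2}.
That's 1 component.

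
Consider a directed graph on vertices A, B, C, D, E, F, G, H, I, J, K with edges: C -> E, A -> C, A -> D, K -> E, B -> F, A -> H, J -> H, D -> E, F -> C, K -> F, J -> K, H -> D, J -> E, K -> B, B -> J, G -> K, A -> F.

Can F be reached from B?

Yes

Explore from B.
Distance 1: reach F, J.
Found F.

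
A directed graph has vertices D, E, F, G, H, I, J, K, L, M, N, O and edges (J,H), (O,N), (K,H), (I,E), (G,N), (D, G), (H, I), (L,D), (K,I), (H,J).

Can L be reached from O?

No

Explore from O.
Distance 1: reach N.
The search from O is exhausted; no directed path reaches L.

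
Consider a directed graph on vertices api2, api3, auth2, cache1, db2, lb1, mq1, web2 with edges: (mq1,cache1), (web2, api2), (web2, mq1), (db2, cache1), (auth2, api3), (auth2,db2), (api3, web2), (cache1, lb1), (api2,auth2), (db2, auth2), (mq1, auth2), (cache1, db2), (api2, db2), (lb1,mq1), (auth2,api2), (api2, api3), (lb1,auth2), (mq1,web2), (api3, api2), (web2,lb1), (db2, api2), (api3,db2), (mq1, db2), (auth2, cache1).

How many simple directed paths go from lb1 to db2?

lb1→auth2→api2→api3→db2
lb1→auth2→api2→api3→web2→mq1→cache1→db2
lb1→auth2→api2→api3→web2→mq1→db2
lb1→auth2→api2→db2
lb1→auth2→api3→api2→db2
lb1→auth2→api3→db2
lb1→auth2→api3→web2→api2→db2
lb1→auth2→api3→web2→mq1→cache1→db2
... and 17 more.

25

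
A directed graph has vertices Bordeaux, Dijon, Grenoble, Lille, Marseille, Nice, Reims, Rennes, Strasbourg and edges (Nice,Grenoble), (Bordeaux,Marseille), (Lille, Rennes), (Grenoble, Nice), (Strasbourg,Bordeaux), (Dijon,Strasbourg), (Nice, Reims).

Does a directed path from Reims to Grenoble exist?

No

Reims has no outgoing edges, so nothing is reachable from it.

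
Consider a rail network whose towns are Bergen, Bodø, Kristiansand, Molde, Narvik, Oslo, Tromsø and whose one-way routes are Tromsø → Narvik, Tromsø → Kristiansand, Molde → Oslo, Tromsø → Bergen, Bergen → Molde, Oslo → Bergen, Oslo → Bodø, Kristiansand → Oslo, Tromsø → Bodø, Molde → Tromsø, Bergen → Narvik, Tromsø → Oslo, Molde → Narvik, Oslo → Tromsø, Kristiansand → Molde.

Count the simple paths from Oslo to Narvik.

7

Oslo→Bergen→Molde→Narvik
Oslo→Bergen→Molde→Tromsø→Narvik
Oslo→Bergen→Narvik
Oslo→Tromsø→Bergen→Molde→Narvik
Oslo→Tromsø→Bergen→Narvik
Oslo→Tromsø→Kristiansand→Molde→Narvik
Oslo→Tromsø→Narvik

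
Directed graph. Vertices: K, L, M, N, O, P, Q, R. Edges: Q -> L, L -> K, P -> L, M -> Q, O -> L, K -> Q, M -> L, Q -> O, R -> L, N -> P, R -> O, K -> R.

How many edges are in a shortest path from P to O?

4

Distance 0: P.
Distance 1: L.
Distance 2: K.
Distance 3: Q, R.
Distance 4: O — contains O.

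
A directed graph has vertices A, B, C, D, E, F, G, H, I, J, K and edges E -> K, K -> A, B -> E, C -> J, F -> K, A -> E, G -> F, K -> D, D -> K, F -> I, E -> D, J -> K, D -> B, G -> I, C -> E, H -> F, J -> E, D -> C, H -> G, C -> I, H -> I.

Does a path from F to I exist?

Yes

Explore from F.
Distance 1: reach I, K.
Found I.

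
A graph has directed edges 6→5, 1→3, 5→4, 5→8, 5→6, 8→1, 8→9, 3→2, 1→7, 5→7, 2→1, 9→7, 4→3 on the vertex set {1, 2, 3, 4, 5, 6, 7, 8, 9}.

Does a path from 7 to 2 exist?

No

7 has no outgoing edges, so nothing is reachable from it.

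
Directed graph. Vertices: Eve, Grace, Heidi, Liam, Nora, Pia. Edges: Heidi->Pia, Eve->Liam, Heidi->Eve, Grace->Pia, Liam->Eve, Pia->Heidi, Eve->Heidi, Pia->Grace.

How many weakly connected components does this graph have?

From Eve: component {Eve, Grace, Heidi, Liam, Pia}.
From Nora: component {Nora}.
That's 2 components.

2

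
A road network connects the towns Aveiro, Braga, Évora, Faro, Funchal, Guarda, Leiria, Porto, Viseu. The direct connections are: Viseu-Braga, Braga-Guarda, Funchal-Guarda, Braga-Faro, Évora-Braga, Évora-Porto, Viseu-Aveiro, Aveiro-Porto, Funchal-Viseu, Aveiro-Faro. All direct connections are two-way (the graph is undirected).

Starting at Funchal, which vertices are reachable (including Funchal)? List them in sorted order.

Aveiro, Braga, Évora, Faro, Funchal, Guarda, Porto, Viseu

Start at Funchal.
Its neighbours: Guarda, Viseu.
Then their neighbours: Aveiro, Braga.
Then next layer: Évora, Faro, Porto.
Nothing further is reachable.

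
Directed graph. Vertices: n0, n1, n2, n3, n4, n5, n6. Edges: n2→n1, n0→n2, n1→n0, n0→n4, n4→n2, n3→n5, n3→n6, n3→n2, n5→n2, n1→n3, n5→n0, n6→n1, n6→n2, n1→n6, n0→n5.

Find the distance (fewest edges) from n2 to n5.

3

Distance 0: n2.
Distance 1: n1.
Distance 2: n0, n3, n6.
Distance 3: n4, n5 — contains n5.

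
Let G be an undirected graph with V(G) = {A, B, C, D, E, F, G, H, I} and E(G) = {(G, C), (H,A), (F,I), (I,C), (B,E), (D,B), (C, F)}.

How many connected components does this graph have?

3

From A: component {A, H}.
From B: component {B, D, E}.
From C: component {C, F, G, I}.
That's 3 components.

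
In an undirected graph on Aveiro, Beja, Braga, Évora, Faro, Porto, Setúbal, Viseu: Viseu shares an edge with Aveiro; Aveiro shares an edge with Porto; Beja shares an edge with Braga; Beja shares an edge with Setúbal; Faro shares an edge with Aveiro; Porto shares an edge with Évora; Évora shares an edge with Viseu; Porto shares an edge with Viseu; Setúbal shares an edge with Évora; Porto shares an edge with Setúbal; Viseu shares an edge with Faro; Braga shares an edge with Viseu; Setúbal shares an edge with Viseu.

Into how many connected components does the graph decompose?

From Aveiro: component {Aveiro, Beja, Braga, Évora, Faro, Porto, Setúbal, Viseu}.
That's 1 component.

1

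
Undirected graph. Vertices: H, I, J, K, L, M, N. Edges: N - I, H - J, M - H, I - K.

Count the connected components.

3

From H: component {H, J, M}.
From I: component {I, K, N}.
From L: component {L}.
That's 3 components.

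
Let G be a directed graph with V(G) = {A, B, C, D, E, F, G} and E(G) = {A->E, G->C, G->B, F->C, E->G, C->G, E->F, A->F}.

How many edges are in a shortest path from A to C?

Distance 0: A.
Distance 1: E, F.
Distance 2: C, G — contains C.

2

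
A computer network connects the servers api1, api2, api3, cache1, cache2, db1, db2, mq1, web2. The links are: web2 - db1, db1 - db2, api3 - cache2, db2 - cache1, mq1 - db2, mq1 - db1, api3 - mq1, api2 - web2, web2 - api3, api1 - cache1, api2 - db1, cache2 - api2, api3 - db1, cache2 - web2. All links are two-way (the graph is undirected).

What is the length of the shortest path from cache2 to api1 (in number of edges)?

Distance 0: cache2.
Distance 1: api2, api3, web2.
Distance 2: db1, mq1.
Distance 3: db2.
Distance 4: cache1.
Distance 5: api1 — contains api1.

5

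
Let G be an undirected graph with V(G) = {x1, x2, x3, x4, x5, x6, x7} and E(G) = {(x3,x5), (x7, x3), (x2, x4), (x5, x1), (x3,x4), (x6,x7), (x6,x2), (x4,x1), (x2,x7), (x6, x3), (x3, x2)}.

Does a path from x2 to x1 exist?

Yes

Explore from x2.
Distance 1: reach x3, x4, x6, x7.
Distance 2: reach x1, x5.
Found x1.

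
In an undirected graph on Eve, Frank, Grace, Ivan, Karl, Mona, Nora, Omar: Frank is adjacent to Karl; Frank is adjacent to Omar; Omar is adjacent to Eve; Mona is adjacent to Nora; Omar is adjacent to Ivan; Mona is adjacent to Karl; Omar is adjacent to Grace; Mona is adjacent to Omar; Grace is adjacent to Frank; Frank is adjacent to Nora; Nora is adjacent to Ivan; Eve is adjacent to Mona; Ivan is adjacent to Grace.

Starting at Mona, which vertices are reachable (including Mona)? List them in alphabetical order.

Eve, Frank, Grace, Ivan, Karl, Mona, Nora, Omar

Start at Mona.
Its neighbours: Eve, Karl, Nora, Omar.
Then their neighbours: Frank, Grace, Ivan.
Every vertex is now reached.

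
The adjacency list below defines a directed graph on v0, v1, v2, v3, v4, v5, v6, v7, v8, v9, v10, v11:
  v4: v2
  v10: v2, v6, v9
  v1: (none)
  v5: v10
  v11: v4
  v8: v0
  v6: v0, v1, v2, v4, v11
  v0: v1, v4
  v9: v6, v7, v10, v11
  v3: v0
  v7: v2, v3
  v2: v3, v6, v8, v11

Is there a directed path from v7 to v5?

No

Explore from v7.
Distance 1: reach v2, v3.
Distance 2: reach v0, v6, v8, v11.
Distance 3: reach v1, v4.
The search from v7 is exhausted; no directed path reaches v5.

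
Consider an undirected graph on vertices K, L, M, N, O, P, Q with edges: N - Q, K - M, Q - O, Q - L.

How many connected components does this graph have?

3

From K: component {K, M}.
From L: component {L, N, O, Q}.
From P: component {P}.
That's 3 components.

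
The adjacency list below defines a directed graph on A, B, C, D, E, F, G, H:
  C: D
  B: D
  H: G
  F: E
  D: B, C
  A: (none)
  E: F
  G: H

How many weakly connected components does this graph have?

4

From A: component {A}.
From B: component {B, C, D}.
From E: component {E, F}.
From G: component {G, H}.
That's 4 components.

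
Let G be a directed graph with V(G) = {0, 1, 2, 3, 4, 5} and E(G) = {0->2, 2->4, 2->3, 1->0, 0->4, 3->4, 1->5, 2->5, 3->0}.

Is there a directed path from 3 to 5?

Explore from 3.
Distance 1: reach 0, 4.
Distance 2: reach 2.
Distance 3: reach 5.
Found 5.

Yes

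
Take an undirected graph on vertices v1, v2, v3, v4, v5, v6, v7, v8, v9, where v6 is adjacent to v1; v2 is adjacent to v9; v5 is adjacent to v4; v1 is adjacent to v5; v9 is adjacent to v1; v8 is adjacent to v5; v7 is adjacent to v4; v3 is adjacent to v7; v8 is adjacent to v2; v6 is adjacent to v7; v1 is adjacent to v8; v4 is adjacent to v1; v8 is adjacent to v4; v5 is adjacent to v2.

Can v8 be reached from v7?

Explore from v7.
Distance 1: reach v3, v4, v6.
Distance 2: reach v1, v5, v8.
Found v8.

Yes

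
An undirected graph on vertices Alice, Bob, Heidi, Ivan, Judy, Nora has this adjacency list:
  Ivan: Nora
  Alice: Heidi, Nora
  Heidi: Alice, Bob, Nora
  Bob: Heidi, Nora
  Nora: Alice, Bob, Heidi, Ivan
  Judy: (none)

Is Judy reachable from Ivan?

No

Explore from Ivan.
Distance 1: reach Nora.
Distance 2: reach Alice, Bob, Heidi.
The search is exhausted without reaching Judy; it lies in a different component.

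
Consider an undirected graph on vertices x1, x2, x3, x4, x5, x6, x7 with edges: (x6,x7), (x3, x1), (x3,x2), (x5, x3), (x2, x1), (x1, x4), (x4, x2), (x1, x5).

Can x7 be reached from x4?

Explore from x4.
Distance 1: reach x1, x2.
Distance 2: reach x3, x5.
The search is exhausted without reaching x7; it lies in a different component.

No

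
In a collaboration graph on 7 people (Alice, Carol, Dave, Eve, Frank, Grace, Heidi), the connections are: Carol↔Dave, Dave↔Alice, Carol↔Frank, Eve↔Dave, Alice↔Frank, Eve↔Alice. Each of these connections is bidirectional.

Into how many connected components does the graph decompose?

3

From Alice: component {Alice, Carol, Dave, Eve, Frank}.
From Grace: component {Grace}.
From Heidi: component {Heidi}.
That's 3 components.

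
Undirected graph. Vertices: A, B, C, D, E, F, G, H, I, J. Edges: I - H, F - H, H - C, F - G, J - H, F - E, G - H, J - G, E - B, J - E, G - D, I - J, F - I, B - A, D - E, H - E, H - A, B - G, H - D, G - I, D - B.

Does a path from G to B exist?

Yes

Explore from G.
Distance 1: reach B, D, F, H, I, J.
Found B.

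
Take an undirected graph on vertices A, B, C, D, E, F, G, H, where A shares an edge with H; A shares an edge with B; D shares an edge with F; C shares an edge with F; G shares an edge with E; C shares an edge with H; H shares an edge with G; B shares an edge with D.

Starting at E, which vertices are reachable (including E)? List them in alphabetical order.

Start at E.
Its neighbours: G.
Then their neighbours: H.
Then next layer: A, C.
Then next layer: B, F.
Then next layer: D.
Every vertex is now reached.

A, B, C, D, E, F, G, H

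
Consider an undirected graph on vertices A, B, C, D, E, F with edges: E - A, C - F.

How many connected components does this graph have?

From A: component {A, E}.
From B: component {B}.
From C: component {C, F}.
From D: component {D}.
That's 4 components.

4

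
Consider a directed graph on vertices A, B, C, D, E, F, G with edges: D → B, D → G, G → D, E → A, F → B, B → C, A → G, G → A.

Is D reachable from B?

Explore from B.
Distance 1: reach C.
The search from B is exhausted; no directed path reaches D.

No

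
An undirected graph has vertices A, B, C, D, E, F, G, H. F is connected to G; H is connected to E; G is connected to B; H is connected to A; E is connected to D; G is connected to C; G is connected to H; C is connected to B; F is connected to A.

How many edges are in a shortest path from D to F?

Distance 0: D.
Distance 1: E.
Distance 2: H.
Distance 3: A, G.
Distance 4: B, C, F — contains F.

4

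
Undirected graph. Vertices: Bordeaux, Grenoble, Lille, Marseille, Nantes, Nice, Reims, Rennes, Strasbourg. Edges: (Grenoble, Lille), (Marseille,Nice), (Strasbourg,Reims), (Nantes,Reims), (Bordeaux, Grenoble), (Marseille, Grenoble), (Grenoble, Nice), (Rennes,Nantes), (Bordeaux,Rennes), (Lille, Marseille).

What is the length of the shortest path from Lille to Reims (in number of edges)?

Distance 0: Lille.
Distance 1: Grenoble, Marseille.
Distance 2: Bordeaux, Nice.
Distance 3: Rennes.
Distance 4: Nantes.
Distance 5: Reims — contains Reims.

5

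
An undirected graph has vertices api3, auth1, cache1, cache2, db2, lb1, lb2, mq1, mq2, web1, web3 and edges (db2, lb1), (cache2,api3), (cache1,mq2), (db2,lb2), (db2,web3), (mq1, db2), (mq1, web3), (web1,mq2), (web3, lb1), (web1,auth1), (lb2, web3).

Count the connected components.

3

From api3: component {api3, cache2}.
From auth1: component {auth1, cache1, mq2, web1}.
From db2: component {db2, lb1, lb2, mq1, web3}.
That's 3 components.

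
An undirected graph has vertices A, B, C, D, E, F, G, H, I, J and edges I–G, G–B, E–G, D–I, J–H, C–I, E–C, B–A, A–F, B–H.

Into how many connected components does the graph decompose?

1

From A: component {A, B, C, D, E, F, G, H, I, J}.
That's 1 component.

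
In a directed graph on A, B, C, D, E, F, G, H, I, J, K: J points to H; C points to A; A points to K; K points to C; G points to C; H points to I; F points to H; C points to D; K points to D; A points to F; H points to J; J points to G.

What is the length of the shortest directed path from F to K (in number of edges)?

Distance 0: F.
Distance 1: H.
Distance 2: I, J.
Distance 3: G.
Distance 4: C.
Distance 5: A, D.
Distance 6: K — contains K.

6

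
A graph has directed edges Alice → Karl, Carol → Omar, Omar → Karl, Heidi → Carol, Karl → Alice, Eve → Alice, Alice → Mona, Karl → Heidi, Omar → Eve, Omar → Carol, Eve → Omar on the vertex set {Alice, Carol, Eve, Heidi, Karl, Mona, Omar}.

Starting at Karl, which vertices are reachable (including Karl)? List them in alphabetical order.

Start at Karl.
Its neighbours: Alice, Heidi.
Then their neighbours: Carol, Mona.
Then next layer: Omar.
Then next layer: Eve.
Every vertex is now reached.

Alice, Carol, Eve, Heidi, Karl, Mona, Omar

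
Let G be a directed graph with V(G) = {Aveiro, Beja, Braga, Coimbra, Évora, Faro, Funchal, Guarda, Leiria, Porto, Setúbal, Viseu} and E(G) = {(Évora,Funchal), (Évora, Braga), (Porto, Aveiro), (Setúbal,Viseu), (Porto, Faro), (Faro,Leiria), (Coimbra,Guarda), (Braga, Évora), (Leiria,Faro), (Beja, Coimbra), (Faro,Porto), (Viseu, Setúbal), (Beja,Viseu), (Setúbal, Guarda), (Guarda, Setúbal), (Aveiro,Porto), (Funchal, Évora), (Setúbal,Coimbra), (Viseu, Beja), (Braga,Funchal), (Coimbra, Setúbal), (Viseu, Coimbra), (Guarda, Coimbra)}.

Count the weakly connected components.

From Aveiro: component {Aveiro, Faro, Leiria, Porto}.
From Beja: component {Beja, Coimbra, Guarda, Setúbal, Viseu}.
From Braga: component {Braga, Évora, Funchal}.
That's 3 components.

3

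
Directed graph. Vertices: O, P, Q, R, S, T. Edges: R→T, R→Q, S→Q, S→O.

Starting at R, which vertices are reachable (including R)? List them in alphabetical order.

Start at R.
Its neighbours: Q, T.
Nothing further is reachable.

Q, R, T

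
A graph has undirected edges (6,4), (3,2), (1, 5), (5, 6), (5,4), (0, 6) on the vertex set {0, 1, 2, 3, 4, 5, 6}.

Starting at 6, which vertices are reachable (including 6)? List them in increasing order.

0, 1, 4, 5, 6

Start at 6.
Its neighbours: 0, 4, 5.
Then their neighbours: 1.
Nothing further is reachable.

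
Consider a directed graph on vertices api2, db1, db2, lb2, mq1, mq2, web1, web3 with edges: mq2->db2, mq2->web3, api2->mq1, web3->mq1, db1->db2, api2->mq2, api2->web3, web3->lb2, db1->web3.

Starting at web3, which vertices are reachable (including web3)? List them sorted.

Start at web3.
Its neighbours: lb2, mq1.
Nothing further is reachable.

lb2, mq1, web3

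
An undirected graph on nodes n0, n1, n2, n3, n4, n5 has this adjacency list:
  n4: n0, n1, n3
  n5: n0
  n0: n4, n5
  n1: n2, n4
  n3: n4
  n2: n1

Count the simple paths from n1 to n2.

1

n1–n2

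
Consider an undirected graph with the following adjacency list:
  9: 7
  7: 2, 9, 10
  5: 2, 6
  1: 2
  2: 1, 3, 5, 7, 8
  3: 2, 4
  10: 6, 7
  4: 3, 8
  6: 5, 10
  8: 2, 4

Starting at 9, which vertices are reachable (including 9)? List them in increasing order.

Start at 9.
Its neighbours: 7.
Then their neighbours: 2, 10.
Then next layer: 1, 3, 5, 6, 8.
Then next layer: 4.
Every vertex is now reached.

1, 2, 3, 4, 5, 6, 7, 8, 9, 10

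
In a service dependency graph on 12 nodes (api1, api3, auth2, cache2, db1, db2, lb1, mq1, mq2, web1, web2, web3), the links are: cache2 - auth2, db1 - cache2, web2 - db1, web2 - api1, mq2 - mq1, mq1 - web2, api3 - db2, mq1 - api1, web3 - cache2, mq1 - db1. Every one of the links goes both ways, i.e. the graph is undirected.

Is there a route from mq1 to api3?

No

Explore from mq1.
Distance 1: reach api1, db1, mq2, web2.
Distance 2: reach cache2.
Distance 3: reach auth2, web3.
The search is exhausted without reaching api3; it lies in a different component.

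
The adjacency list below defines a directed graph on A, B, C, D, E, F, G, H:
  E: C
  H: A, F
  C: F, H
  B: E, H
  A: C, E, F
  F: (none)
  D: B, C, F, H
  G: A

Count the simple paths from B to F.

B→E→C→F
B→E→C→H→A→F
B→E→C→H→F
B→H→A→C→F
B→H→A→E→C→F
B→H→A→F
B→H→F

7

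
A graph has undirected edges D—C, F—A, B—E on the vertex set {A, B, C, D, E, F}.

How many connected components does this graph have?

From A: component {A, F}.
From B: component {B, E}.
From C: component {C, D}.
That's 3 components.

3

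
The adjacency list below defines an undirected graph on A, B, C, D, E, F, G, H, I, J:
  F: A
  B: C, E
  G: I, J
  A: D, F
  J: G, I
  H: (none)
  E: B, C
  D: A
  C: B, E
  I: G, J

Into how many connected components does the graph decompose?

4

From A: component {A, D, F}.
From B: component {B, C, E}.
From G: component {G, I, J}.
From H: component {H}.
That's 4 components.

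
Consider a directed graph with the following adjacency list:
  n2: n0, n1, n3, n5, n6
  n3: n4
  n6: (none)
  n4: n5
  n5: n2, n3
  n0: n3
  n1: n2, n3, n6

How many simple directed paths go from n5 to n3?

n5→n2→n0→n3
n5→n2→n1→n3
n5→n2→n3
n5→n3

4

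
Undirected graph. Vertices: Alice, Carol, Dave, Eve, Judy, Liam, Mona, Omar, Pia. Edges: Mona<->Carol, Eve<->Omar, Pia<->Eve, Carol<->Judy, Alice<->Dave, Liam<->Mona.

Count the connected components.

3

From Alice: component {Alice, Dave}.
From Carol: component {Carol, Judy, Liam, Mona}.
From Eve: component {Eve, Omar, Pia}.
That's 3 components.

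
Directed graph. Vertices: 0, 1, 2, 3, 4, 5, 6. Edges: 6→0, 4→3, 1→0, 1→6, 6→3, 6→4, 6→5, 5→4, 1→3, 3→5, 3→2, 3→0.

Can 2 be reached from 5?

Yes

Explore from 5.
Distance 1: reach 4.
Distance 2: reach 3.
Distance 3: reach 0, 2.
Found 2.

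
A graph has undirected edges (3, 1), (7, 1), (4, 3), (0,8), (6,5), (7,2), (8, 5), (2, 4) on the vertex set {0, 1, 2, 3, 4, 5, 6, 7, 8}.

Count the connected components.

From 0: component {0, 5, 6, 8}.
From 1: component {1, 2, 3, 4, 7}.
That's 2 components.

2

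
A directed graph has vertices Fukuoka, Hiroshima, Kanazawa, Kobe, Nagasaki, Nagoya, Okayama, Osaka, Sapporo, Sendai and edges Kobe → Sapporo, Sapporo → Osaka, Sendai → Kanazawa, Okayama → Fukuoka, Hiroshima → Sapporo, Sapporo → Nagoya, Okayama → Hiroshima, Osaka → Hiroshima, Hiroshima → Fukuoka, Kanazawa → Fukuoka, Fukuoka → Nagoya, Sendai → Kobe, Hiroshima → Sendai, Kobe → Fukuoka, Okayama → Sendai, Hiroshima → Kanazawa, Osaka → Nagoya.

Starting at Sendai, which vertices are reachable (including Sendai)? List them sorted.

Start at Sendai.
Its neighbours: Kanazawa, Kobe.
Then their neighbours: Fukuoka, Sapporo.
Then next layer: Nagoya, Osaka.
Then next layer: Hiroshima.
Nothing further is reachable.

Fukuoka, Hiroshima, Kanazawa, Kobe, Nagoya, Osaka, Sapporo, Sendai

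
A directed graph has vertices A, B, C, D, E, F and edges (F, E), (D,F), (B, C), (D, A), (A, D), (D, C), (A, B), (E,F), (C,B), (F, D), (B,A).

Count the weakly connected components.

From A: component {A, B, C, D, E, F}.
That's 1 component.

1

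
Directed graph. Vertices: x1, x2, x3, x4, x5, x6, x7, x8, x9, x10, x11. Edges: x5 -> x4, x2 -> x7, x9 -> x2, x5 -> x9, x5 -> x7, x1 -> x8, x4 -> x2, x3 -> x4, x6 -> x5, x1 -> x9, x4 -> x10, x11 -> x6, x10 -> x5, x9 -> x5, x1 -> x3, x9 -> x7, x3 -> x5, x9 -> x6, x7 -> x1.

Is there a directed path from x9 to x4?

Explore from x9.
Distance 1: reach x2, x5, x6, x7.
Distance 2: reach x1, x4.
Found x4.

Yes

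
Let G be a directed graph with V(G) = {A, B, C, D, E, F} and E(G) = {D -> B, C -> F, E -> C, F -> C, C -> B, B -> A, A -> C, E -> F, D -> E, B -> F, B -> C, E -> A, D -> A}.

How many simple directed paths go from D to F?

D→A→C→B→F
D→A→C→F
D→B→A→C→F
D→B→C→F
D→B→F
D→E→A→C→B→F
D→E→A→C→F
D→E→C→B→F
D→E→C→F
D→E→F

10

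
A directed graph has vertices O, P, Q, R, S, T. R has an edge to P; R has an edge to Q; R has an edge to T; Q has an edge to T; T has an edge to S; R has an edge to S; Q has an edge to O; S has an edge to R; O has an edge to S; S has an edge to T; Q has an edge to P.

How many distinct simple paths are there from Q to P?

Q→O→S→R→P
Q→P
Q→T→S→R→P

3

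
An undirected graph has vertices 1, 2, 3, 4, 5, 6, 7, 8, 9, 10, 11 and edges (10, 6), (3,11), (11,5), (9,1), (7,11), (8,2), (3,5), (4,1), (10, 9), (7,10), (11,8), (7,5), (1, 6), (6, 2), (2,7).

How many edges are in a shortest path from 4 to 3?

6

Distance 0: 4.
Distance 1: 1.
Distance 2: 6, 9.
Distance 3: 2, 10.
Distance 4: 7, 8.
Distance 5: 5, 11.
Distance 6: 3 — contains 3.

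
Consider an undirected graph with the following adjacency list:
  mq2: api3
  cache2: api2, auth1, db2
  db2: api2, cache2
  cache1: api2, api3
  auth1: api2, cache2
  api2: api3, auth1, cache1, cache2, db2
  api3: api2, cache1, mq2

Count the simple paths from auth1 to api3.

6

auth1–api2–api3
auth1–api2–cache1–api3
auth1–cache2–api2–api3
auth1–cache2–api2–cache1–api3
auth1–cache2–db2–api2–api3
auth1–cache2–db2–api2–cache1–api3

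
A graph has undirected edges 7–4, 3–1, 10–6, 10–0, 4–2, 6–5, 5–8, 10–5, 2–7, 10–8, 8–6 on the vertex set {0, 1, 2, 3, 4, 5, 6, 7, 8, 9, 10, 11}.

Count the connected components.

5

From 0: component {0, 5, 6, 8, 10}.
From 1: component {1, 3}.
From 2: component {2, 4, 7}.
From 9: component {9}.
From 11: component {11}.
That's 5 components.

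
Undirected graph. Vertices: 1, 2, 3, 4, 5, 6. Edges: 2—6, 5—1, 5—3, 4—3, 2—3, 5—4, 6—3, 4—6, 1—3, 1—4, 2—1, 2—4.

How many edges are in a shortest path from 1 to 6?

Distance 0: 1.
Distance 1: 2, 3, 4, 5.
Distance 2: 6 — contains 6.

2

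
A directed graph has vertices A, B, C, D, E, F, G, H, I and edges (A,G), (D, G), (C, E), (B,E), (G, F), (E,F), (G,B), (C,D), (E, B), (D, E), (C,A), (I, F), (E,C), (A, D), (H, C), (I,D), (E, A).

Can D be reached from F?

F has no outgoing edges, so nothing is reachable from it.

No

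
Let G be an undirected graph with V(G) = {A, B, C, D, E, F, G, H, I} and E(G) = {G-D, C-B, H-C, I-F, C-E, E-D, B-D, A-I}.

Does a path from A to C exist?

No

Explore from A.
Distance 1: reach I.
Distance 2: reach F.
The search is exhausted without reaching C; it lies in a different component.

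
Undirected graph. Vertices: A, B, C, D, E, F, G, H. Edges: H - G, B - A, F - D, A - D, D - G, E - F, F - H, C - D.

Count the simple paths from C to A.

C–D–A

1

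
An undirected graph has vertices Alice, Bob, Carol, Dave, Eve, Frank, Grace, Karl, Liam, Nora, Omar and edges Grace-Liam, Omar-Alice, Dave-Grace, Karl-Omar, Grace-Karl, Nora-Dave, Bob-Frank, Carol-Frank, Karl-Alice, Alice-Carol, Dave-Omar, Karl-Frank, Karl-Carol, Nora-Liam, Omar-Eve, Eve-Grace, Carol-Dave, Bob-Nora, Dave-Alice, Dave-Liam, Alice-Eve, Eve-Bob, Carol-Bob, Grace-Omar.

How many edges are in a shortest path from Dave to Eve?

Distance 0: Dave.
Distance 1: Alice, Carol, Grace, Liam, Nora, Omar.
Distance 2: Bob, Eve, Frank, Karl — contains Eve.

2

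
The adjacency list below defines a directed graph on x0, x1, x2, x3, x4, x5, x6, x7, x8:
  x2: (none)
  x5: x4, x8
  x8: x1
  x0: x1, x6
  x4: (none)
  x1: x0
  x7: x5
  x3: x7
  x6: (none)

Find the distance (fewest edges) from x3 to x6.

6

Distance 0: x3.
Distance 1: x7.
Distance 2: x5.
Distance 3: x4, x8.
Distance 4: x1.
Distance 5: x0.
Distance 6: x6 — contains x6.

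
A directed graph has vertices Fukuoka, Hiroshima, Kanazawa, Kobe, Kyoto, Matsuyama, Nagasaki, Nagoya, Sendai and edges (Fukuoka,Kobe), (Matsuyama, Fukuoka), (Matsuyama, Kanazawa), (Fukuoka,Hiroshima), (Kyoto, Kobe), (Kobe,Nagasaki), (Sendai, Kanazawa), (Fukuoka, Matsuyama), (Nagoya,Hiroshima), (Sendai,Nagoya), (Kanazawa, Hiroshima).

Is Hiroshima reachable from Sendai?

Explore from Sendai.
Distance 1: reach Kanazawa, Nagoya.
Distance 2: reach Hiroshima.
Found Hiroshima.

Yes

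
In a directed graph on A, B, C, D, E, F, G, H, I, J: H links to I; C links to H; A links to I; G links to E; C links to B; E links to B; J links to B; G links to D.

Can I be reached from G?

No

Explore from G.
Distance 1: reach D, E.
Distance 2: reach B.
The search from G is exhausted; no directed path reaches I.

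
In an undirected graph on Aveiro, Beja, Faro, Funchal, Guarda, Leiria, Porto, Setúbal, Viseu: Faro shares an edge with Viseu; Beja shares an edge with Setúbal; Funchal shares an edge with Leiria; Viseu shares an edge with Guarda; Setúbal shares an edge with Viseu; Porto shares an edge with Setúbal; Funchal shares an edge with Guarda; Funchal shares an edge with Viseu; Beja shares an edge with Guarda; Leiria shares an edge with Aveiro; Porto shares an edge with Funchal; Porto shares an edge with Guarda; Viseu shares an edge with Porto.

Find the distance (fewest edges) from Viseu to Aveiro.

3

Distance 0: Viseu.
Distance 1: Faro, Funchal, Guarda, Porto, Setúbal.
Distance 2: Beja, Leiria.
Distance 3: Aveiro — contains Aveiro.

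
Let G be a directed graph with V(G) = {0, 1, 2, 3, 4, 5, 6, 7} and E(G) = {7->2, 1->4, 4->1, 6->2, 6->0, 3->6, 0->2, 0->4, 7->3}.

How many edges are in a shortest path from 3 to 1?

4

Distance 0: 3.
Distance 1: 6.
Distance 2: 0, 2.
Distance 3: 4.
Distance 4: 1 — contains 1.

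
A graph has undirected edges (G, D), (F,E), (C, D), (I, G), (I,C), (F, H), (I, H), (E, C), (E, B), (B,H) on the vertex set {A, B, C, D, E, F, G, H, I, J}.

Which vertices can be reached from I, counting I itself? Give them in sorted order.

Start at I.
Its neighbours: C, G, H.
Then their neighbours: B, D, E, F.
Nothing further is reachable.

B, C, D, E, F, G, H, I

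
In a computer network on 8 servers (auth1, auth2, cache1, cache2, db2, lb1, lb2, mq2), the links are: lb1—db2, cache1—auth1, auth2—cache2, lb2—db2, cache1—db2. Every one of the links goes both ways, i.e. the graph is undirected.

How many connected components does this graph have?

3

From auth1: component {auth1, cache1, db2, lb1, lb2}.
From auth2: component {auth2, cache2}.
From mq2: component {mq2}.
That's 3 components.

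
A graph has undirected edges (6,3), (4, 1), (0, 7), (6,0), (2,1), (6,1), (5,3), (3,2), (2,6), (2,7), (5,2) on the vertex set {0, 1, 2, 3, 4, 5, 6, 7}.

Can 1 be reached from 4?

Explore from 4.
Distance 1: reach 1.
Found 1.

Yes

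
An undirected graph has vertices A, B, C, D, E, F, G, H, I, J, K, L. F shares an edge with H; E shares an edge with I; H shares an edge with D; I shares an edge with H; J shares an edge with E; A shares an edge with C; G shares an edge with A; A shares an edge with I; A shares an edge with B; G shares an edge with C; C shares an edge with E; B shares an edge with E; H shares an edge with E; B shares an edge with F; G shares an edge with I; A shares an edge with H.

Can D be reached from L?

No

L has no edges, so nothing is reachable from it.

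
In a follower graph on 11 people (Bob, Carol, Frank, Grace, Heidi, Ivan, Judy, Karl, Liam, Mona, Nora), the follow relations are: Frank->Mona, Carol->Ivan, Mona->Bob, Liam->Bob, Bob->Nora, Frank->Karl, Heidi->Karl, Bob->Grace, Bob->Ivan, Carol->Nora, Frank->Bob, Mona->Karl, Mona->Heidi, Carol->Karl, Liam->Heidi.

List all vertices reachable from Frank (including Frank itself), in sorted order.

Start at Frank.
Its neighbours: Bob, Karl, Mona.
Then their neighbours: Grace, Heidi, Ivan, Nora.
Nothing further is reachable.

Bob, Frank, Grace, Heidi, Ivan, Karl, Mona, Nora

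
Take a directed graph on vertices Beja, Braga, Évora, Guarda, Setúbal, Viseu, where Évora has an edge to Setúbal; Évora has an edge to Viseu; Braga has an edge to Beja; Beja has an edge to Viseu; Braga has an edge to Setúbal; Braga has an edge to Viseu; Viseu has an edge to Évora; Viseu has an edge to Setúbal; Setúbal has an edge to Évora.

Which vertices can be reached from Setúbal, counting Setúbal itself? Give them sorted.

Start at Setúbal.
Its neighbours: Évora.
Then their neighbours: Viseu.
Nothing further is reachable.

Évora, Setúbal, Viseu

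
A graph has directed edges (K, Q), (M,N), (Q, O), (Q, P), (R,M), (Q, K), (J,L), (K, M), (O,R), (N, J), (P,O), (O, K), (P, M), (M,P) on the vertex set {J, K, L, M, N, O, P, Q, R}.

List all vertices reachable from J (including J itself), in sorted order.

Start at J.
Its neighbours: L.
Nothing further is reachable.

J, L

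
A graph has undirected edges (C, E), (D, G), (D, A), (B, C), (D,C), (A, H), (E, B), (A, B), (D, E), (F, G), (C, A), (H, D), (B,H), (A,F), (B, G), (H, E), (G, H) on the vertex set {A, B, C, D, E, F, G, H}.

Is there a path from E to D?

Yes

Explore from E.
Distance 1: reach B, C, D, H.
Found D.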